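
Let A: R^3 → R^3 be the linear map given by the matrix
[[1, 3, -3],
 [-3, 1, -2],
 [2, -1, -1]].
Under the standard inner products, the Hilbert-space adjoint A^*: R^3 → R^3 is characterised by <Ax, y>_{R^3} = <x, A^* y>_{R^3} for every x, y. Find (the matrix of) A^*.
A^* = A^T =
[[1, -3, 2],
 [3, 1, -1],
 [-3, -2, -1]]

For real matrices with standard dot products, the defining identity <Ax, y> = <x, A^* y> gives (Ax)^T y = x^T (A^*) y, i.e. x^T A^T y = x^T (A^*) y. Since this holds for all x, y, we must have A^* = A^T. Therefore
A^* =
[[1, -3, 2],
 [3, 1, -1],
 [-3, -2, -1]].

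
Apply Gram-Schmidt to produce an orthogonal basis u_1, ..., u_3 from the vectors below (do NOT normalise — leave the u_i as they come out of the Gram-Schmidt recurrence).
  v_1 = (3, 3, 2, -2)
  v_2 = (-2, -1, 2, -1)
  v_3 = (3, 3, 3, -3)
Orthogonal basis:
  u_1 = (3, 3, 2, -2)
  u_2 = (-43/26, -17/26, 29/13, -16/13)
  u_3 = (33/251, -57/251, -27/251, -63/251)

Apply the Gram-Schmidt recurrence
  u_1 = v_1
  u_i = v_i − Σ_{j<i} ((v_i · u_j) / (u_j · u_j)) · u_j.

Step by step this gives:
  u_1 = (3, 3, 2, -2)
  u_2 = (-43/26, -17/26, 29/13, -16/13)
  u_3 = (33/251, -57/251, -27/251, -63/251)

Orthogonality check:
  u_2 · u_1 = 0 (should be 0)
  u_3 · u_1 = 0 (should be 0)
  u_3 · u_2 = 0 (should be 0)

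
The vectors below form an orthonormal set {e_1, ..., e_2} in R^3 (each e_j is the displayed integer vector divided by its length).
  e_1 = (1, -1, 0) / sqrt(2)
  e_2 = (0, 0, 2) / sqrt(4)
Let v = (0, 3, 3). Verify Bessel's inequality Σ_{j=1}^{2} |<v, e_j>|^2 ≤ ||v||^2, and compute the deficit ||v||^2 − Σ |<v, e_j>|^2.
Σ |<v, e_j>|^2 = 27/2; ||v||^2 = 18; deficit = 9/2

Write each e_j = u_j / sqrt(<u_j, u_j>) where u_j is the displayed integer vector. Then <v, e_j> = <v, u_j> / sqrt(<u_j, u_j>), so |<v, e_j>|^2 = <v, u_j>^2 / <u_j, u_j>.
Coefficients: <v, e_1> = -3/sqrt(2), <v, e_2> = 6/sqrt(4).
Square and sum: Σ |<v, e_j>|^2 = 27/2.
Compute ||v||^2 = v·v = 18.
Deficit = 18 − 27/2 = 9/2 ≥ 0, confirming Bessel's inequality. (The deficit equals ||v − Σ <v,e_j> e_j||^2, the squared distance from v to span{e_j}.)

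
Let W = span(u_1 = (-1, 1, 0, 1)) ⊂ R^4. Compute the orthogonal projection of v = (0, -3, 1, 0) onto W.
proj_W(v) = (1, -1, 0, -1)

Set up U = [u_1 | ... | u_1] ∈ R^(4×1). The projector onto W = col(U) is P = U (U^T U)^(-1) U^T.
Compute U^T U =
  [3],
and U^T v = (-3).
Solve U^T U · c = U^T v for the coefficients: c = (-1). The projection is proj_W(v) = U c.
Check: (v - proj_W(v)) · u_1 = 0  (should be 0).
Result: proj_W(v) = (1, -1, 0, -1).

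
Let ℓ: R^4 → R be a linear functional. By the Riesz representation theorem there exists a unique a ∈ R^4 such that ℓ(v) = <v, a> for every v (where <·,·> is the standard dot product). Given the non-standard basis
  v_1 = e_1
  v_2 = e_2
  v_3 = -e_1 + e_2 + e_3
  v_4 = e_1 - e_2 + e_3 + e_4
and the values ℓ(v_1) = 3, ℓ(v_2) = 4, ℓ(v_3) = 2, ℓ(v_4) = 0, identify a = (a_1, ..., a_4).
a = (3, 4, 1, 0)

Write a = (a_1, ..., a_4) in the standard basis. For each basis vector v_i, ℓ(v_i) = <v_i, a> is a linear equation in the a_j's. Collect the n equations into a matrix system V a = ℓ, where row i of V is v_i (expressed in the standard basis). Since V is invertible (lower-triangular with 1s on the diagonal, up to permutation), solve by back-substitution:
  V =
[[1, 0, 0, 0],
 [0, 1, 0, 0],
 [-1, 1, 1, 0],
 [1, -1, 1, 1]]
  V a = (3, 4, 2, 0)
Solving gives a = (3, 4, 1, 0).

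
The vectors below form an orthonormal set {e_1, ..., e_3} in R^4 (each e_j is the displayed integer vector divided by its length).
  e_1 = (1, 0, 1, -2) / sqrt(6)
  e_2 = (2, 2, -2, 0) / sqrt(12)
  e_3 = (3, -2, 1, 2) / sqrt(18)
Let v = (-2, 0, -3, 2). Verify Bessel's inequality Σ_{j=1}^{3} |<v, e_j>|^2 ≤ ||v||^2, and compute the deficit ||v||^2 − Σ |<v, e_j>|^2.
Σ |<v, e_j>|^2 = 137/9; ||v||^2 = 17; deficit = 16/9

Write each e_j = u_j / sqrt(<u_j, u_j>) where u_j is the displayed integer vector. Then <v, e_j> = <v, u_j> / sqrt(<u_j, u_j>), so |<v, e_j>|^2 = <v, u_j>^2 / <u_j, u_j>.
Coefficients: <v, e_1> = -9/sqrt(6), <v, e_2> = 2/sqrt(12), <v, e_3> = -5/sqrt(18).
Square and sum: Σ |<v, e_j>|^2 = 137/9.
Compute ||v||^2 = v·v = 17.
Deficit = 17 − 137/9 = 16/9 ≥ 0, confirming Bessel's inequality. (The deficit equals ||v − Σ <v,e_j> e_j||^2, the squared distance from v to span{e_j}.)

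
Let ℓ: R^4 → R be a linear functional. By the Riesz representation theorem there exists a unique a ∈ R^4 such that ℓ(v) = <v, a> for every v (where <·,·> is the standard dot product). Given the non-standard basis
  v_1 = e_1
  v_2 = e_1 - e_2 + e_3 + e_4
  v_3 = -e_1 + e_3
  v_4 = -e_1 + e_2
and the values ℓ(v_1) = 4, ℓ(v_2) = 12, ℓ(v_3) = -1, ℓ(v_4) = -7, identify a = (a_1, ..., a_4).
a = (4, -3, 3, 2)

Write a = (a_1, ..., a_4) in the standard basis. For each basis vector v_i, ℓ(v_i) = <v_i, a> is a linear equation in the a_j's. Collect the n equations into a matrix system V a = ℓ, where row i of V is v_i (expressed in the standard basis). Since V is invertible (lower-triangular with 1s on the diagonal, up to permutation), solve by back-substitution:
  V =
[[1, 0, 0, 0],
 [1, -1, 1, 1],
 [-1, 0, 1, 0],
 [-1, 1, 0, 0]]
  V a = (4, 12, -1, -7)
Solving gives a = (4, -3, 3, 2).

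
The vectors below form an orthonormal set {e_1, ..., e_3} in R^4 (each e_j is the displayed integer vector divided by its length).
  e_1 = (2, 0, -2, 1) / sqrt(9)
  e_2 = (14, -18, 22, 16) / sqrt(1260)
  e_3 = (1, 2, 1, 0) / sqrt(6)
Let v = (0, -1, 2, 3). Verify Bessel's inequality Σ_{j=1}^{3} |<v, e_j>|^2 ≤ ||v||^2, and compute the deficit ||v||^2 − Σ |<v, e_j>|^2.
Σ |<v, e_j>|^2 = 68/7; ||v||^2 = 14; deficit = 30/7

Write each e_j = u_j / sqrt(<u_j, u_j>) where u_j is the displayed integer vector. Then <v, e_j> = <v, u_j> / sqrt(<u_j, u_j>), so |<v, e_j>|^2 = <v, u_j>^2 / <u_j, u_j>.
Coefficients: <v, e_1> = -1/sqrt(9), <v, e_2> = 110/sqrt(1260), <v, e_3> = 0/sqrt(6).
Square and sum: Σ |<v, e_j>|^2 = 68/7.
Compute ||v||^2 = v·v = 14.
Deficit = 14 − 68/7 = 30/7 ≥ 0, confirming Bessel's inequality. (The deficit equals ||v − Σ <v,e_j> e_j||^2, the squared distance from v to span{e_j}.)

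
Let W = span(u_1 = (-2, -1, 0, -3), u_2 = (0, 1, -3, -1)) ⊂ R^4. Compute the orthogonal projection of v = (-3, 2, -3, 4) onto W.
proj_W(v) = (34/25, 36/25, -57/25, 32/25)

Set up U = [u_1 | ... | u_2] ∈ R^(4×2). The projector onto W = col(U) is P = U (U^T U)^(-1) U^T.
Compute U^T U =
  [14, 2]
  [2, 11],
and U^T v = (-8, 7).
Solve U^T U · c = U^T v for the coefficients: c = (-17/25, 19/25). The projection is proj_W(v) = U c.
Check: (v - proj_W(v)) · u_1 = 0  (should be 0).
Check: (v - proj_W(v)) · u_2 = 0  (should be 0).
Result: proj_W(v) = (34/25, 36/25, -57/25, 32/25).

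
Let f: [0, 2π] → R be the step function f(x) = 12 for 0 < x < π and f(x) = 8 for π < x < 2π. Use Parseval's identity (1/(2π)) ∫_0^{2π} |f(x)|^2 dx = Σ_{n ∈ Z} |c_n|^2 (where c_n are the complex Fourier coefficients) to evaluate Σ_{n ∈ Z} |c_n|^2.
Σ |c_n|^2 = 104

Parseval equates the L^2 energy of f (normalised by 1/(2π)) with the ℓ^2 sum of its Fourier coefficients: (1/(2π)) ∫_0^{2π} |f|^2 = Σ |c_n|^2.
Compute the left side: (1/(2π)) [∫_0^π 12^2 dx + ∫_π^{2π} 8^2 dx] = (1/(2π)) · (144π + 64π) = (144 + 64)/2 = 104.
So Σ_{n ∈ Z} |c_n|^2 = 104.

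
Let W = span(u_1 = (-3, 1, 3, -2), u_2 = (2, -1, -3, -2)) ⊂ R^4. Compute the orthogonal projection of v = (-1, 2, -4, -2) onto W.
proj_W(v) = (7/9, -5/9, -5/3, -22/9)

Set up U = [u_1 | ... | u_2] ∈ R^(4×2). The projector onto W = col(U) is P = U (U^T U)^(-1) U^T.
Compute U^T U =
  [23, -12]
  [-12, 18],
and U^T v = (-3, 12).
Solve U^T U · c = U^T v for the coefficients: c = (1/3, 8/9). The projection is proj_W(v) = U c.
Check: (v - proj_W(v)) · u_1 = 0  (should be 0).
Check: (v - proj_W(v)) · u_2 = 0  (should be 0).
Result: proj_W(v) = (7/9, -5/9, -5/3, -22/9).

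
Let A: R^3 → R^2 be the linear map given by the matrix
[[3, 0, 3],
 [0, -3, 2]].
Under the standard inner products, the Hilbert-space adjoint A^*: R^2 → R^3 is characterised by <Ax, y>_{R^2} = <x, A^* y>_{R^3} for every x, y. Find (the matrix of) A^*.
A^* = A^T =
[[3, 0],
 [0, -3],
 [3, 2]]

For real matrices with standard dot products, the defining identity <Ax, y> = <x, A^* y> gives (Ax)^T y = x^T (A^*) y, i.e. x^T A^T y = x^T (A^*) y. Since this holds for all x, y, we must have A^* = A^T. Therefore
A^* =
[[3, 0],
 [0, -3],
 [3, 2]].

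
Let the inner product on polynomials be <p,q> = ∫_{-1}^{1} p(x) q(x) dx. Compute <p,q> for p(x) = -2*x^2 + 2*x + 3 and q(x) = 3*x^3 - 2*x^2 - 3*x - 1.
<p,q> = -26/3

Expand the product: p(x)·q(x) = -6*x^5 + 10*x^4 + 11*x^3 - 10*x^2 - 11*x - 3.
∫_{-1}^{1} of each monomial x^k gives [2/(k+1) if k even, 0 if k odd]. Integrating term-by-term (or equivalently evaluating the antiderivative F(x) = -x^6 + 2*x^5 + 11*x^4/4 - 10*x^3/3 - 11*x^2/2 - 3*x at the endpoints):
  F(1) − F(−1) = -97/12 − (7/12) = -26/3.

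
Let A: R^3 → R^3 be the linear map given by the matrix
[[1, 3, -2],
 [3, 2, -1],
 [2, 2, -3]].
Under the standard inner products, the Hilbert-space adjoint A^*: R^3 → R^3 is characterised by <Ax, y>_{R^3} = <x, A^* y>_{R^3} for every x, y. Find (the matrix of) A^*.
A^* = A^T =
[[1, 3, 2],
 [3, 2, 2],
 [-2, -1, -3]]

For real matrices with standard dot products, the defining identity <Ax, y> = <x, A^* y> gives (Ax)^T y = x^T (A^*) y, i.e. x^T A^T y = x^T (A^*) y. Since this holds for all x, y, we must have A^* = A^T. Therefore
A^* =
[[1, 3, 2],
 [3, 2, 2],
 [-2, -1, -3]].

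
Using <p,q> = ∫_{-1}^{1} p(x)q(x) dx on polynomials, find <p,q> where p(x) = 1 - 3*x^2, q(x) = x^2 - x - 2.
<p,q> = -8/15

Expand the product: p(x)·q(x) = -3*x^4 + 3*x^3 + 7*x^2 - x - 2.
∫_{-1}^{1} of each monomial x^k gives [2/(k+1) if k even, 0 if k odd]. Integrating term-by-term (or equivalently evaluating the antiderivative F(x) = -3*x^5/5 + 3*x^4/4 + 7*x^3/3 - x^2/2 - 2*x at the endpoints):
  F(1) − F(−1) = -1/60 − (31/60) = -8/15.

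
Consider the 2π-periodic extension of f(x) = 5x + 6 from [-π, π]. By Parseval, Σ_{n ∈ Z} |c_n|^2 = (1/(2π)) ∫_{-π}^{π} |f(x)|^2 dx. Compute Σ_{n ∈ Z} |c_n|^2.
Σ |c_n|^2 = 25π^2/3 + 36

Expand and integrate term by term over [-π, π]:
  ∫ (5x)^2 dx = 25·(2π^3/3); ∫ 2·5·(6)·x dx = 0 (odd integrand); ∫ 6^2 dx = 36·2π.
So (1/(2π)) ∫_{-π}^{π} (5x + 6)^2 dx = 25π^2/3 + 36 = 25π^2/3 + 36.
Parseval ⇒ Σ |c_n|^2 = 25π^2/3 + 36.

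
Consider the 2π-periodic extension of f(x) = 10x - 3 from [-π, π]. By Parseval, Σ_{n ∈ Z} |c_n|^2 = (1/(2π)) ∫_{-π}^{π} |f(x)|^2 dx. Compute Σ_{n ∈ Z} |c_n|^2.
Σ |c_n|^2 = 100π^2/3 + 9

Expand and integrate term by term over [-π, π]:
  ∫ (10x)^2 dx = 100·(2π^3/3); ∫ 2·10·(-3)·x dx = 0 (odd integrand); ∫ (-3)^2 dx = 9·2π.
So (1/(2π)) ∫_{-π}^{π} (10x - 3)^2 dx = 100π^2/3 + 9 = 100π^2/3 + 9.
Parseval ⇒ Σ |c_n|^2 = 100π^2/3 + 9.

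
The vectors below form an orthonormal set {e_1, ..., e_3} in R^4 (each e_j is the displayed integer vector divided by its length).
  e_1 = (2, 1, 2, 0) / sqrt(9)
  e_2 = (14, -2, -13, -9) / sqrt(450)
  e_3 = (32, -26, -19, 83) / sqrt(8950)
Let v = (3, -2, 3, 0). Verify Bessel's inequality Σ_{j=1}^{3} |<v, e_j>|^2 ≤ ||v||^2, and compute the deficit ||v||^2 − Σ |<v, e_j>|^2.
Σ |<v, e_j>|^2 = 2174/179; ||v||^2 = 22; deficit = 1764/179

Write each e_j = u_j / sqrt(<u_j, u_j>) where u_j is the displayed integer vector. Then <v, e_j> = <v, u_j> / sqrt(<u_j, u_j>), so |<v, e_j>|^2 = <v, u_j>^2 / <u_j, u_j>.
Coefficients: <v, e_1> = 10/sqrt(9), <v, e_2> = 7/sqrt(450), <v, e_3> = 91/sqrt(8950).
Square and sum: Σ |<v, e_j>|^2 = 2174/179.
Compute ||v||^2 = v·v = 22.
Deficit = 22 − 2174/179 = 1764/179 ≥ 0, confirming Bessel's inequality. (The deficit equals ||v − Σ <v,e_j> e_j||^2, the squared distance from v to span{e_j}.)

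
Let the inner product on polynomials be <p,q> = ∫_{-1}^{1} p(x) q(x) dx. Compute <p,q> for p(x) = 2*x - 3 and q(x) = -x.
<p,q> = -4/3

Expand the product: p(x)·q(x) = -2*x^2 + 3*x.
∫_{-1}^{1} of each monomial x^k gives [2/(k+1) if k even, 0 if k odd]. Integrating term-by-term (or equivalently evaluating the antiderivative F(x) = -2*x^3/3 + 3*x^2/2 at the endpoints):
  F(1) − F(−1) = 5/6 − (13/6) = -4/3.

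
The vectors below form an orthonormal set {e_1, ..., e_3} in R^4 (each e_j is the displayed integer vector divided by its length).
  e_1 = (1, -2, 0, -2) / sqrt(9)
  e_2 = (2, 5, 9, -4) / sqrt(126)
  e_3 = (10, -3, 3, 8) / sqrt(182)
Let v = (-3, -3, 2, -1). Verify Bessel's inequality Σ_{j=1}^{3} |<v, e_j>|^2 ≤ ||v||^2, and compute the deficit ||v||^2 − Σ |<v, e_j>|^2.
Σ |<v, e_j>|^2 = 74/13; ||v||^2 = 23; deficit = 225/13

Write each e_j = u_j / sqrt(<u_j, u_j>) where u_j is the displayed integer vector. Then <v, e_j> = <v, u_j> / sqrt(<u_j, u_j>), so |<v, e_j>|^2 = <v, u_j>^2 / <u_j, u_j>.
Coefficients: <v, e_1> = 5/sqrt(9), <v, e_2> = 1/sqrt(126), <v, e_3> = -23/sqrt(182).
Square and sum: Σ |<v, e_j>|^2 = 74/13.
Compute ||v||^2 = v·v = 23.
Deficit = 23 − 74/13 = 225/13 ≥ 0, confirming Bessel's inequality. (The deficit equals ||v − Σ <v,e_j> e_j||^2, the squared distance from v to span{e_j}.)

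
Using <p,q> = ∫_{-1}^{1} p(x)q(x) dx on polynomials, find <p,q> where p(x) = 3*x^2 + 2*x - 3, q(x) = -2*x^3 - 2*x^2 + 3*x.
<p,q> = 4

Expand the product: p(x)·q(x) = -6*x^5 - 10*x^4 + 11*x^3 + 12*x^2 - 9*x.
∫_{-1}^{1} of each monomial x^k gives [2/(k+1) if k even, 0 if k odd]. Integrating term-by-term (or equivalently evaluating the antiderivative F(x) = -x^6 - 2*x^5 + 11*x^4/4 + 4*x^3 - 9*x^2/2 at the endpoints):
  F(1) − F(−1) = -3/4 − (-19/4) = 4.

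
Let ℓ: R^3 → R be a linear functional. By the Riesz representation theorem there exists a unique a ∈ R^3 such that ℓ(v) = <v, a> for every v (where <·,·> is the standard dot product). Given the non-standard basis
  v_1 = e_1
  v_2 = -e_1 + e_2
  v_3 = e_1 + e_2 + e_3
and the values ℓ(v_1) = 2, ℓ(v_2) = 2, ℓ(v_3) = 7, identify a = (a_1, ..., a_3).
a = (2, 4, 1)

Write a = (a_1, ..., a_3) in the standard basis. For each basis vector v_i, ℓ(v_i) = <v_i, a> is a linear equation in the a_j's. Collect the n equations into a matrix system V a = ℓ, where row i of V is v_i (expressed in the standard basis). Since V is invertible (lower-triangular with 1s on the diagonal, up to permutation), solve by back-substitution:
  V =
[[1, 0, 0],
 [-1, 1, 0],
 [1, 1, 1]]
  V a = (2, 2, 7)
Solving gives a = (2, 4, 1).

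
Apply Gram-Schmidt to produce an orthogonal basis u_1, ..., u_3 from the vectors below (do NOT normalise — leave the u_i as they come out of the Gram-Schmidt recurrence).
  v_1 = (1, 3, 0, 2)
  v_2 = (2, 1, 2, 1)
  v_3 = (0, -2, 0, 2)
Orthogonal basis:
  u_1 = (1, 3, 0, 2)
  u_2 = (3/2, -1/2, 2, 0)
  u_3 = (-8/91, -136/91, -4/13, 16/7)

Apply the Gram-Schmidt recurrence
  u_1 = v_1
  u_i = v_i − Σ_{j<i} ((v_i · u_j) / (u_j · u_j)) · u_j.

Step by step this gives:
  u_1 = (1, 3, 0, 2)
  u_2 = (3/2, -1/2, 2, 0)
  u_3 = (-8/91, -136/91, -4/13, 16/7)

Orthogonality check:
  u_2 · u_1 = 0 (should be 0)
  u_3 · u_1 = 0 (should be 0)
  u_3 · u_2 = 0 (should be 0)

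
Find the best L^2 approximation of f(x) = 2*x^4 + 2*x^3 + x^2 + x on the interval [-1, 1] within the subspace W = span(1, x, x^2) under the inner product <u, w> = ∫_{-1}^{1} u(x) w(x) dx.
g(x) = 19*x^2/7 + 11*x/5 - 6/35

The best approximation g ∈ W is the orthogonal projection of f onto W. Writing g = a_0 + a_1 x + a_2 x^2, the coefficients solve the normal equations G · a = b where
  G_{ij} = <φ_i, φ_j> and b_i = <f, φ_i>, with φ_0 = 1, φ_1 = x, φ_2 = x^2.
G =
  [2, 0, 2/3]
  [0, 2/3, 0]
  [2/3, 0, 2/5],
b = (22/15, 22/15, 34/35).
Solving gives a_0 = -6/35, a_1 = 11/5, a_2 = 19/7, so
  g(x) = 19*x^2/7 + 11*x/5 - 6/35.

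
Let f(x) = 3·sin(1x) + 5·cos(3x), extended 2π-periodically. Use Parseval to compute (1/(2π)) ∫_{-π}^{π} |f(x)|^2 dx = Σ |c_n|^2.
Σ |c_n|^2 = 17

Expand |f|^2 and use orthogonality of {sin(nx), cos(mx)} on [-π, π]:
  ∫_{-π}^{π} sin(nx)^2 dx = π, ∫ cos(mx)^2 dx = π, and cross terms integrate to 0.
So ∫_{-π}^{π} f(x)^2 dx = 3^2 · π + 5^2 · π = (9 + 25)π.
Divide by 2π: (9 + 25)/2 = 17.
By Parseval, this equals Σ |c_n|^2.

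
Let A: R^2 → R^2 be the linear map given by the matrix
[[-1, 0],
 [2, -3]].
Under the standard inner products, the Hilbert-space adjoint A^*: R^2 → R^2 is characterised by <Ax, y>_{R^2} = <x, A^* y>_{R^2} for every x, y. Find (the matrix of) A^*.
A^* = A^T =
[[-1, 2],
 [0, -3]]

For real matrices with standard dot products, the defining identity <Ax, y> = <x, A^* y> gives (Ax)^T y = x^T (A^*) y, i.e. x^T A^T y = x^T (A^*) y. Since this holds for all x, y, we must have A^* = A^T. Therefore
A^* =
[[-1, 2],
 [0, -3]].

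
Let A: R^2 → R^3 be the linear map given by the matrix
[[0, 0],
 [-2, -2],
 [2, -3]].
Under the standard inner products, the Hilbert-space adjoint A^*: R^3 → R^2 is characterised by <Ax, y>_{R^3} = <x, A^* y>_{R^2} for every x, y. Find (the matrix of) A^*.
A^* = A^T =
[[0, -2, 2],
 [0, -2, -3]]

For real matrices with standard dot products, the defining identity <Ax, y> = <x, A^* y> gives (Ax)^T y = x^T (A^*) y, i.e. x^T A^T y = x^T (A^*) y. Since this holds for all x, y, we must have A^* = A^T. Therefore
A^* =
[[0, -2, 2],
 [0, -2, -3]].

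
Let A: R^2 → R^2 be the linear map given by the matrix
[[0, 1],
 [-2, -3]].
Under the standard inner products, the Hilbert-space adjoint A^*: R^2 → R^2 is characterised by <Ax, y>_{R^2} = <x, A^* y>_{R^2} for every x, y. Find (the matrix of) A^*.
A^* = A^T =
[[0, -2],
 [1, -3]]

For real matrices with standard dot products, the defining identity <Ax, y> = <x, A^* y> gives (Ax)^T y = x^T (A^*) y, i.e. x^T A^T y = x^T (A^*) y. Since this holds for all x, y, we must have A^* = A^T. Therefore
A^* =
[[0, -2],
 [1, -3]].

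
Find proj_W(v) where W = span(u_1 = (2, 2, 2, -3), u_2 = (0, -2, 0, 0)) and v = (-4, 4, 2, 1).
proj_W(v) = (-14/17, 4, -14/17, 21/17)

Set up U = [u_1 | ... | u_2] ∈ R^(4×2). The projector onto W = col(U) is P = U (U^T U)^(-1) U^T.
Compute U^T U =
  [21, -4]
  [-4, 4],
and U^T v = (1, -8).
Solve U^T U · c = U^T v for the coefficients: c = (-7/17, -41/17). The projection is proj_W(v) = U c.
Check: (v - proj_W(v)) · u_1 = 0  (should be 0).
Check: (v - proj_W(v)) · u_2 = 0  (should be 0).
Result: proj_W(v) = (-14/17, 4, -14/17, 21/17).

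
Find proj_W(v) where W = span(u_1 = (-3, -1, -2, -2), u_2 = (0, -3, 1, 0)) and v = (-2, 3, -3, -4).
proj_W(v) = (-546/179, 517/179, -597/179, -364/179)

Set up U = [u_1 | ... | u_2] ∈ R^(4×2). The projector onto W = col(U) is P = U (U^T U)^(-1) U^T.
Compute U^T U =
  [18, 1]
  [1, 10],
and U^T v = (17, -12).
Solve U^T U · c = U^T v for the coefficients: c = (182/179, -233/179). The projection is proj_W(v) = U c.
Check: (v - proj_W(v)) · u_1 = 0  (should be 0).
Check: (v - proj_W(v)) · u_2 = 0  (should be 0).
Result: proj_W(v) = (-546/179, 517/179, -597/179, -364/179).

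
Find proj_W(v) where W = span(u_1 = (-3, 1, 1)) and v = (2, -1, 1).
proj_W(v) = (18/11, -6/11, -6/11)

Set up U = [u_1 | ... | u_1] ∈ R^(3×1). The projector onto W = col(U) is P = U (U^T U)^(-1) U^T.
Compute U^T U =
  [11],
and U^T v = (-6).
Solve U^T U · c = U^T v for the coefficients: c = (-6/11). The projection is proj_W(v) = U c.
Check: (v - proj_W(v)) · u_1 = 0  (should be 0).
Result: proj_W(v) = (18/11, -6/11, -6/11).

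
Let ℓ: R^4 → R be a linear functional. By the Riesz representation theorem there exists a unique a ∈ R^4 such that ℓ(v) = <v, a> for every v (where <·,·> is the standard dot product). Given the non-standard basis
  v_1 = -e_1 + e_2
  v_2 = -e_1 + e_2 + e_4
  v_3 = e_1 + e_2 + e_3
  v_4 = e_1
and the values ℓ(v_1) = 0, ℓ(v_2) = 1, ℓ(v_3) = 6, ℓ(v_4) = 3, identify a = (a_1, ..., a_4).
a = (3, 3, 0, 1)

Write a = (a_1, ..., a_4) in the standard basis. For each basis vector v_i, ℓ(v_i) = <v_i, a> is a linear equation in the a_j's. Collect the n equations into a matrix system V a = ℓ, where row i of V is v_i (expressed in the standard basis). Since V is invertible (lower-triangular with 1s on the diagonal, up to permutation), solve by back-substitution:
  V =
[[-1, 1, 0, 0],
 [-1, 1, 0, 1],
 [1, 1, 1, 0],
 [1, 0, 0, 0]]
  V a = (0, 1, 6, 3)
Solving gives a = (3, 3, 0, 1).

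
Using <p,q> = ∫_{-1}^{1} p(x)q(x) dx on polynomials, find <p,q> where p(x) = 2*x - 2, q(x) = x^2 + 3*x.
<p,q> = 8/3

Expand the product: p(x)·q(x) = 2*x^3 + 4*x^2 - 6*x.
∫_{-1}^{1} of each monomial x^k gives [2/(k+1) if k even, 0 if k odd]. Integrating term-by-term (or equivalently evaluating the antiderivative F(x) = x^4/2 + 4*x^3/3 - 3*x^2 at the endpoints):
  F(1) − F(−1) = -7/6 − (-23/6) = 8/3.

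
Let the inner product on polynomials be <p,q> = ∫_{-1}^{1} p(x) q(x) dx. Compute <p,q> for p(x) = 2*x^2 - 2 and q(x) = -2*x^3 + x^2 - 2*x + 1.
<p,q> = -16/5

Expand the product: p(x)·q(x) = -4*x^5 + 2*x^4 + 4*x - 2.
∫_{-1}^{1} of each monomial x^k gives [2/(k+1) if k even, 0 if k odd]. Integrating term-by-term (or equivalently evaluating the antiderivative F(x) = -2*x^6/3 + 2*x^5/5 + 2*x^2 - 2*x at the endpoints):
  F(1) − F(−1) = -4/15 − (44/15) = -16/5.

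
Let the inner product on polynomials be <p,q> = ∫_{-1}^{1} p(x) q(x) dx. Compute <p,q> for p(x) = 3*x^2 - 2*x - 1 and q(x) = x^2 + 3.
<p,q> = 8/15

Expand the product: p(x)·q(x) = 3*x^4 - 2*x^3 + 8*x^2 - 6*x - 3.
∫_{-1}^{1} of each monomial x^k gives [2/(k+1) if k even, 0 if k odd]. Integrating term-by-term (or equivalently evaluating the antiderivative F(x) = 3*x^5/5 - x^4/2 + 8*x^3/3 - 3*x^2 - 3*x at the endpoints):
  F(1) − F(−1) = -97/30 − (-113/30) = 8/15.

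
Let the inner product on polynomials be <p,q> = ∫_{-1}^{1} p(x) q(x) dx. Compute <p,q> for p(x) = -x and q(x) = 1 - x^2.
<p,q> = 0

Expand the product: p(x)·q(x) = x^3 - x.
∫_{-1}^{1} of each monomial x^k gives [2/(k+1) if k even, 0 if k odd]. Integrating term-by-term (or equivalently evaluating the antiderivative F(x) = x^4/4 - x^2/2 at the endpoints):
  F(1) − F(−1) = -1/4 − (-1/4) = 0.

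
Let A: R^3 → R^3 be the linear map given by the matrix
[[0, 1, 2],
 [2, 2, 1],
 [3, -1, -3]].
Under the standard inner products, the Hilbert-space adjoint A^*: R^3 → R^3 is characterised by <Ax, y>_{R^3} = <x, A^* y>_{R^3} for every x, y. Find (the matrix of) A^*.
A^* = A^T =
[[0, 2, 3],
 [1, 2, -1],
 [2, 1, -3]]

For real matrices with standard dot products, the defining identity <Ax, y> = <x, A^* y> gives (Ax)^T y = x^T (A^*) y, i.e. x^T A^T y = x^T (A^*) y. Since this holds for all x, y, we must have A^* = A^T. Therefore
A^* =
[[0, 2, 3],
 [1, 2, -1],
 [2, 1, -3]].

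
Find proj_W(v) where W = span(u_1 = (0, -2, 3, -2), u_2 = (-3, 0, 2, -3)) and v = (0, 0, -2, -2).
proj_W(v) = (-87/115, 68/115, -44/115, -19/115)

Set up U = [u_1 | ... | u_2] ∈ R^(4×2). The projector onto W = col(U) is P = U (U^T U)^(-1) U^T.
Compute U^T U =
  [17, 12]
  [12, 22],
and U^T v = (-2, 2).
Solve U^T U · c = U^T v for the coefficients: c = (-34/115, 29/115). The projection is proj_W(v) = U c.
Check: (v - proj_W(v)) · u_1 = 0  (should be 0).
Check: (v - proj_W(v)) · u_2 = 0  (should be 0).
Result: proj_W(v) = (-87/115, 68/115, -44/115, -19/115).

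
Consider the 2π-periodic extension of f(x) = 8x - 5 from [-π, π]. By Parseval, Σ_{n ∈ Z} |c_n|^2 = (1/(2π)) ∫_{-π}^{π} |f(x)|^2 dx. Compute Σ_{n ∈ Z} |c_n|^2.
Σ |c_n|^2 = 64π^2/3 + 25

Expand and integrate term by term over [-π, π]:
  ∫ (8x)^2 dx = 64·(2π^3/3); ∫ 2·8·(-5)·x dx = 0 (odd integrand); ∫ (-5)^2 dx = 25·2π.
So (1/(2π)) ∫_{-π}^{π} (8x - 5)^2 dx = 64π^2/3 + 25 = 64π^2/3 + 25.
Parseval ⇒ Σ |c_n|^2 = 64π^2/3 + 25.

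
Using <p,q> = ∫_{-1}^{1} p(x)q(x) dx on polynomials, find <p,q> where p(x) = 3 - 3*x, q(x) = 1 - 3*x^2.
<p,q> = 0

Expand the product: p(x)·q(x) = 9*x^3 - 9*x^2 - 3*x + 3.
∫_{-1}^{1} of each monomial x^k gives [2/(k+1) if k even, 0 if k odd]. Integrating term-by-term (or equivalently evaluating the antiderivative F(x) = 9*x^4/4 - 3*x^3 - 3*x^2/2 + 3*x at the endpoints):
  F(1) − F(−1) = 3/4 − (3/4) = 0.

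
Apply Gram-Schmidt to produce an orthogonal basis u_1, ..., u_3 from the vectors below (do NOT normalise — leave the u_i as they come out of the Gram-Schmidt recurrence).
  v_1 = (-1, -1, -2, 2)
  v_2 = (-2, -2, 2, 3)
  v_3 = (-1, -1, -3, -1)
Orthogonal basis:
  u_1 = (-1, -1, -2, 2)
  u_2 = (-7/5, -7/5, 16/5, 9/5)
  u_3 = (-95/87, -95/87, -19/87, -38/29)

Apply the Gram-Schmidt recurrence
  u_1 = v_1
  u_i = v_i − Σ_{j<i} ((v_i · u_j) / (u_j · u_j)) · u_j.

Step by step this gives:
  u_1 = (-1, -1, -2, 2)
  u_2 = (-7/5, -7/5, 16/5, 9/5)
  u_3 = (-95/87, -95/87, -19/87, -38/29)

Orthogonality check:
  u_2 · u_1 = 0 (should be 0)
  u_3 · u_1 = 0 (should be 0)
  u_3 · u_2 = 0 (should be 0)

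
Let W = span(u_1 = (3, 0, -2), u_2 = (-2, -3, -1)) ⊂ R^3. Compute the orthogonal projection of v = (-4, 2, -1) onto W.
proj_W(v) = (-191/83, 3/166, 257/166)

Set up U = [u_1 | ... | u_2] ∈ R^(3×2). The projector onto W = col(U) is P = U (U^T U)^(-1) U^T.
Compute U^T U =
  [13, -4]
  [-4, 14],
and U^T v = (-10, 3).
Solve U^T U · c = U^T v for the coefficients: c = (-64/83, -1/166). The projection is proj_W(v) = U c.
Check: (v - proj_W(v)) · u_1 = 0  (should be 0).
Check: (v - proj_W(v)) · u_2 = 0  (should be 0).
Result: proj_W(v) = (-191/83, 3/166, 257/166).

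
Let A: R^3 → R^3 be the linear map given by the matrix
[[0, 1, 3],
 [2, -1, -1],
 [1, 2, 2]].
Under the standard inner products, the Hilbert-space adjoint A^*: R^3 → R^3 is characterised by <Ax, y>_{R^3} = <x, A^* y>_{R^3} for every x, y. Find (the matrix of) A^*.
A^* = A^T =
[[0, 2, 1],
 [1, -1, 2],
 [3, -1, 2]]

For real matrices with standard dot products, the defining identity <Ax, y> = <x, A^* y> gives (Ax)^T y = x^T (A^*) y, i.e. x^T A^T y = x^T (A^*) y. Since this holds for all x, y, we must have A^* = A^T. Therefore
A^* =
[[0, 2, 1],
 [1, -1, 2],
 [3, -1, 2]].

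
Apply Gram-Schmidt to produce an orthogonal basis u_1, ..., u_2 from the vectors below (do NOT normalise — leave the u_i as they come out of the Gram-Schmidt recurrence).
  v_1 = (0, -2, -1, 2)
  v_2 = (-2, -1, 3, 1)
Orthogonal basis:
  u_1 = (0, -2, -1, 2)
  u_2 = (-2, -7/9, 28/9, 7/9)

Apply the Gram-Schmidt recurrence
  u_1 = v_1
  u_i = v_i − Σ_{j<i} ((v_i · u_j) / (u_j · u_j)) · u_j.

Step by step this gives:
  u_1 = (0, -2, -1, 2)
  u_2 = (-2, -7/9, 28/9, 7/9)

Orthogonality check:
  u_2 · u_1 = 0 (should be 0)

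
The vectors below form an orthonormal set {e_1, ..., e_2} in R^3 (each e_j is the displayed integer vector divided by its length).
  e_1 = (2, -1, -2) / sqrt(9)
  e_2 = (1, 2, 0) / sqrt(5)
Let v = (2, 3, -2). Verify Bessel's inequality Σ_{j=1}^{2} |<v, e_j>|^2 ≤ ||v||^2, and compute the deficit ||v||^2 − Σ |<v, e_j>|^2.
Σ |<v, e_j>|^2 = 701/45; ||v||^2 = 17; deficit = 64/45

Write each e_j = u_j / sqrt(<u_j, u_j>) where u_j is the displayed integer vector. Then <v, e_j> = <v, u_j> / sqrt(<u_j, u_j>), so |<v, e_j>|^2 = <v, u_j>^2 / <u_j, u_j>.
Coefficients: <v, e_1> = 5/sqrt(9), <v, e_2> = 8/sqrt(5).
Square and sum: Σ |<v, e_j>|^2 = 701/45.
Compute ||v||^2 = v·v = 17.
Deficit = 17 − 701/45 = 64/45 ≥ 0, confirming Bessel's inequality. (The deficit equals ||v − Σ <v,e_j> e_j||^2, the squared distance from v to span{e_j}.)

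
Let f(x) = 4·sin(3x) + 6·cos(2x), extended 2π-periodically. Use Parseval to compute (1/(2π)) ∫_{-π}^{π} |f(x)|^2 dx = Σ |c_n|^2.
Σ |c_n|^2 = 26

Expand |f|^2 and use orthogonality of {sin(nx), cos(mx)} on [-π, π]:
  ∫_{-π}^{π} sin(nx)^2 dx = π, ∫ cos(mx)^2 dx = π, and cross terms integrate to 0.
So ∫_{-π}^{π} f(x)^2 dx = 4^2 · π + 6^2 · π = (16 + 36)π.
Divide by 2π: (16 + 36)/2 = 26.
By Parseval, this equals Σ |c_n|^2.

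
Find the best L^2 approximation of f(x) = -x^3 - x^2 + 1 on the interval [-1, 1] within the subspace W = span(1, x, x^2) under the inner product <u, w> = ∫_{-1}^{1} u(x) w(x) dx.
g(x) = -x^2 - 3*x/5 + 1

The best approximation g ∈ W is the orthogonal projection of f onto W. Writing g = a_0 + a_1 x + a_2 x^2, the coefficients solve the normal equations G · a = b where
  G_{ij} = <φ_i, φ_j> and b_i = <f, φ_i>, with φ_0 = 1, φ_1 = x, φ_2 = x^2.
G =
  [2, 0, 2/3]
  [0, 2/3, 0]
  [2/3, 0, 2/5],
b = (4/3, -2/5, 4/15).
Solving gives a_0 = 1, a_1 = -3/5, a_2 = -1, so
  g(x) = -x^2 - 3*x/5 + 1.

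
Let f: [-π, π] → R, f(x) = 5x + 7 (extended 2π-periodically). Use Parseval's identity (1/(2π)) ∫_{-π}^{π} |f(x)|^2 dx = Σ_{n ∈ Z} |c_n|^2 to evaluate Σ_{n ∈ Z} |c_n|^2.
Σ |c_n|^2 = 25π^2/3 + 49

Expand and integrate term by term over [-π, π]:
  ∫ (5x)^2 dx = 25·(2π^3/3); ∫ 2·5·(7)·x dx = 0 (odd integrand); ∫ 7^2 dx = 49·2π.
So (1/(2π)) ∫_{-π}^{π} (5x + 7)^2 dx = 25π^2/3 + 49 = 25π^2/3 + 49.
Parseval ⇒ Σ |c_n|^2 = 25π^2/3 + 49.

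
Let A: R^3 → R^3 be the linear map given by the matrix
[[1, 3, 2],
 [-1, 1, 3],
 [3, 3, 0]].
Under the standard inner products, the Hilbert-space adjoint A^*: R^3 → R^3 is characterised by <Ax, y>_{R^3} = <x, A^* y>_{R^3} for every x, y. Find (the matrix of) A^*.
A^* = A^T =
[[1, -1, 3],
 [3, 1, 3],
 [2, 3, 0]]

For real matrices with standard dot products, the defining identity <Ax, y> = <x, A^* y> gives (Ax)^T y = x^T (A^*) y, i.e. x^T A^T y = x^T (A^*) y. Since this holds for all x, y, we must have A^* = A^T. Therefore
A^* =
[[1, -1, 3],
 [3, 1, 3],
 [2, 3, 0]].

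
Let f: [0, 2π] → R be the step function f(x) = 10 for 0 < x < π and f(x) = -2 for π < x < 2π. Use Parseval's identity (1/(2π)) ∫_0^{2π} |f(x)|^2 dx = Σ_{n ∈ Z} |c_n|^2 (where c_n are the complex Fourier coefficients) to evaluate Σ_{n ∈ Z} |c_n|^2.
Σ |c_n|^2 = 52

Parseval equates the L^2 energy of f (normalised by 1/(2π)) with the ℓ^2 sum of its Fourier coefficients: (1/(2π)) ∫_0^{2π} |f|^2 = Σ |c_n|^2.
Compute the left side: (1/(2π)) [∫_0^π 10^2 dx + ∫_π^{2π} (-2)^2 dx] = (1/(2π)) · (100π + 4π) = (100 + 4)/2 = 52.
So Σ_{n ∈ Z} |c_n|^2 = 52.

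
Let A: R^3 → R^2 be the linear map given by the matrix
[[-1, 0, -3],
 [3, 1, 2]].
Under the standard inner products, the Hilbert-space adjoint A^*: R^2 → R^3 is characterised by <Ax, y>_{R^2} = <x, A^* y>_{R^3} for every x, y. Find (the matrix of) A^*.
A^* = A^T =
[[-1, 3],
 [0, 1],
 [-3, 2]]

For real matrices with standard dot products, the defining identity <Ax, y> = <x, A^* y> gives (Ax)^T y = x^T (A^*) y, i.e. x^T A^T y = x^T (A^*) y. Since this holds for all x, y, we must have A^* = A^T. Therefore
A^* =
[[-1, 3],
 [0, 1],
 [-3, 2]].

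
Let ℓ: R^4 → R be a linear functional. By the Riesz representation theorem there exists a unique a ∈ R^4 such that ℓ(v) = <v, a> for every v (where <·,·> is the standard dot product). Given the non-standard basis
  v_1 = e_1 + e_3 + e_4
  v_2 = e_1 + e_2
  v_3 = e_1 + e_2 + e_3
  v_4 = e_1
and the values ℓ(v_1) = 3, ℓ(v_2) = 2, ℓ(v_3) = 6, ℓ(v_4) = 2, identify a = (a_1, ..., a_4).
a = (2, 0, 4, -3)

Write a = (a_1, ..., a_4) in the standard basis. For each basis vector v_i, ℓ(v_i) = <v_i, a> is a linear equation in the a_j's. Collect the n equations into a matrix system V a = ℓ, where row i of V is v_i (expressed in the standard basis). Since V is invertible (lower-triangular with 1s on the diagonal, up to permutation), solve by back-substitution:
  V =
[[1, 0, 1, 1],
 [1, 1, 0, 0],
 [1, 1, 1, 0],
 [1, 0, 0, 0]]
  V a = (3, 2, 6, 2)
Solving gives a = (2, 0, 4, -3).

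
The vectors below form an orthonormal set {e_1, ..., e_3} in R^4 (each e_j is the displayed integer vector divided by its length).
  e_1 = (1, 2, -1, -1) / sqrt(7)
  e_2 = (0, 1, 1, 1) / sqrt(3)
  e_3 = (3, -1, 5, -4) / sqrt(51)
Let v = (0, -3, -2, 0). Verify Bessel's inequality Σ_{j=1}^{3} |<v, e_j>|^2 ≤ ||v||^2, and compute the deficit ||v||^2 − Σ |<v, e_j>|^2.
Σ |<v, e_j>|^2 = 1378/119; ||v||^2 = 13; deficit = 169/119

Write each e_j = u_j / sqrt(<u_j, u_j>) where u_j is the displayed integer vector. Then <v, e_j> = <v, u_j> / sqrt(<u_j, u_j>), so |<v, e_j>|^2 = <v, u_j>^2 / <u_j, u_j>.
Coefficients: <v, e_1> = -4/sqrt(7), <v, e_2> = -5/sqrt(3), <v, e_3> = -7/sqrt(51).
Square and sum: Σ |<v, e_j>|^2 = 1378/119.
Compute ||v||^2 = v·v = 13.
Deficit = 13 − 1378/119 = 169/119 ≥ 0, confirming Bessel's inequality. (The deficit equals ||v − Σ <v,e_j> e_j||^2, the squared distance from v to span{e_j}.)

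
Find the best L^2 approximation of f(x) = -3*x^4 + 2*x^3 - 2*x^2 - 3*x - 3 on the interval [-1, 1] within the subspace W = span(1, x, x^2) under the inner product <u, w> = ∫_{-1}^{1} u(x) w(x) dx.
g(x) = -32*x^2/7 - 9*x/5 - 96/35

The best approximation g ∈ W is the orthogonal projection of f onto W. Writing g = a_0 + a_1 x + a_2 x^2, the coefficients solve the normal equations G · a = b where
  G_{ij} = <φ_i, φ_j> and b_i = <f, φ_i>, with φ_0 = 1, φ_1 = x, φ_2 = x^2.
G =
  [2, 0, 2/3]
  [0, 2/3, 0]
  [2/3, 0, 2/5],
b = (-128/15, -6/5, -128/35).
Solving gives a_0 = -96/35, a_1 = -9/5, a_2 = -32/7, so
  g(x) = -32*x^2/7 - 9*x/5 - 96/35.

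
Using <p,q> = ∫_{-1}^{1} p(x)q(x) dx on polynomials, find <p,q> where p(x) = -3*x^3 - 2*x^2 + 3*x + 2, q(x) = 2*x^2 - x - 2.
<p,q> = -76/15

Expand the product: p(x)·q(x) = -6*x^5 - x^4 + 14*x^3 + 5*x^2 - 8*x - 4.
∫_{-1}^{1} of each monomial x^k gives [2/(k+1) if k even, 0 if k odd]. Integrating term-by-term (or equivalently evaluating the antiderivative F(x) = -x^6 - x^5/5 + 7*x^4/2 + 5*x^3/3 - 4*x^2 - 4*x at the endpoints):
  F(1) − F(−1) = -121/30 − (31/30) = -76/15.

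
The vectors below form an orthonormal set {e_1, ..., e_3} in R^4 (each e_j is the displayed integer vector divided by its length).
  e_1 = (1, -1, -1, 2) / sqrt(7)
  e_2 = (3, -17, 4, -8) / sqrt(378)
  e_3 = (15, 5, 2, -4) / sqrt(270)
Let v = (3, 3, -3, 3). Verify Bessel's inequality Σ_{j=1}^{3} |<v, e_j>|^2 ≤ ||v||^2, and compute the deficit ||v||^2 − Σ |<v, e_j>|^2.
Σ |<v, e_j>|^2 = 171/5; ||v||^2 = 36; deficit = 9/5

Write each e_j = u_j / sqrt(<u_j, u_j>) where u_j is the displayed integer vector. Then <v, e_j> = <v, u_j> / sqrt(<u_j, u_j>), so |<v, e_j>|^2 = <v, u_j>^2 / <u_j, u_j>.
Coefficients: <v, e_1> = 9/sqrt(7), <v, e_2> = -78/sqrt(378), <v, e_3> = 42/sqrt(270).
Square and sum: Σ |<v, e_j>|^2 = 171/5.
Compute ||v||^2 = v·v = 36.
Deficit = 36 − 171/5 = 9/5 ≥ 0, confirming Bessel's inequality. (The deficit equals ||v − Σ <v,e_j> e_j||^2, the squared distance from v to span{e_j}.)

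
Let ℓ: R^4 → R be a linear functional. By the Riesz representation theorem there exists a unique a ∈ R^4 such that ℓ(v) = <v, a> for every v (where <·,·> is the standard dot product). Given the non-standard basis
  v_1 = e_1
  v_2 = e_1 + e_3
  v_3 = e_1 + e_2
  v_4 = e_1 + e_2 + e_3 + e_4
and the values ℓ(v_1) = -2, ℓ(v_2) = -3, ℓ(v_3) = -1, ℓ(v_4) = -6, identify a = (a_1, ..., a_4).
a = (-2, 1, -1, -4)

Write a = (a_1, ..., a_4) in the standard basis. For each basis vector v_i, ℓ(v_i) = <v_i, a> is a linear equation in the a_j's. Collect the n equations into a matrix system V a = ℓ, where row i of V is v_i (expressed in the standard basis). Since V is invertible (lower-triangular with 1s on the diagonal, up to permutation), solve by back-substitution:
  V =
[[1, 0, 0, 0],
 [1, 0, 1, 0],
 [1, 1, 0, 0],
 [1, 1, 1, 1]]
  V a = (-2, -3, -1, -6)
Solving gives a = (-2, 1, -1, -4).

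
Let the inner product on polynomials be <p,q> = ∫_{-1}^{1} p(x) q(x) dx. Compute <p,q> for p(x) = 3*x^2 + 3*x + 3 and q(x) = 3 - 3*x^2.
<p,q> = 72/5

Expand the product: p(x)·q(x) = -9*x^4 - 9*x^3 + 9*x + 9.
∫_{-1}^{1} of each monomial x^k gives [2/(k+1) if k even, 0 if k odd]. Integrating term-by-term (or equivalently evaluating the antiderivative F(x) = -9*x^5/5 - 9*x^4/4 + 9*x^2/2 + 9*x at the endpoints):
  F(1) − F(−1) = 189/20 − (-99/20) = 72/5.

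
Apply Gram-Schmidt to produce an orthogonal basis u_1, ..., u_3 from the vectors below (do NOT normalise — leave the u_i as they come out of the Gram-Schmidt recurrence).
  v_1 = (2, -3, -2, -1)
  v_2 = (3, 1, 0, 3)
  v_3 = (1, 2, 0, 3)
Orthogonal basis:
  u_1 = (2, -3, -2, -1)
  u_2 = (3, 1, 0, 3)
  u_3 = (-74/171, 11/114, -7/9, 137/342)

Apply the Gram-Schmidt recurrence
  u_1 = v_1
  u_i = v_i − Σ_{j<i} ((v_i · u_j) / (u_j · u_j)) · u_j.

Step by step this gives:
  u_1 = (2, -3, -2, -1)
  u_2 = (3, 1, 0, 3)
  u_3 = (-74/171, 11/114, -7/9, 137/342)

Orthogonality check:
  u_2 · u_1 = 0 (should be 0)
  u_3 · u_1 = 0 (should be 0)
  u_3 · u_2 = 0 (should be 0)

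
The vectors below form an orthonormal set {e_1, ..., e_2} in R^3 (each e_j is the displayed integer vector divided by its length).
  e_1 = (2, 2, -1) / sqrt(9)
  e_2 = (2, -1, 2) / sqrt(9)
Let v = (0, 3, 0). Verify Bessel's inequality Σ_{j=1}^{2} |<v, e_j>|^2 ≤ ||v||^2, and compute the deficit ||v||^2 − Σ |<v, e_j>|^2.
Σ |<v, e_j>|^2 = 5; ||v||^2 = 9; deficit = 4

Write each e_j = u_j / sqrt(<u_j, u_j>) where u_j is the displayed integer vector. Then <v, e_j> = <v, u_j> / sqrt(<u_j, u_j>), so |<v, e_j>|^2 = <v, u_j>^2 / <u_j, u_j>.
Coefficients: <v, e_1> = 6/sqrt(9), <v, e_2> = -3/sqrt(9).
Square and sum: Σ |<v, e_j>|^2 = 5.
Compute ||v||^2 = v·v = 9.
Deficit = 9 − 5 = 4 ≥ 0, confirming Bessel's inequality. (The deficit equals ||v − Σ <v,e_j> e_j||^2, the squared distance from v to span{e_j}.)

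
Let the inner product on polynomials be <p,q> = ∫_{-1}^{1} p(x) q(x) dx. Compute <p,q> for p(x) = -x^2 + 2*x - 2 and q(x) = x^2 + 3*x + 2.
<p,q> = -106/15

Expand the product: p(x)·q(x) = -x^4 - x^3 + 2*x^2 - 2*x - 4.
∫_{-1}^{1} of each monomial x^k gives [2/(k+1) if k even, 0 if k odd]. Integrating term-by-term (or equivalently evaluating the antiderivative F(x) = -x^5/5 - x^4/4 + 2*x^3/3 - x^2 - 4*x at the endpoints):
  F(1) − F(−1) = -287/60 − (137/60) = -106/15.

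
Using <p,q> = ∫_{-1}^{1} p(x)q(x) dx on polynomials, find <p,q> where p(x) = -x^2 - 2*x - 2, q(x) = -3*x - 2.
<p,q> = 40/3

Expand the product: p(x)·q(x) = 3*x^3 + 8*x^2 + 10*x + 4.
∫_{-1}^{1} of each monomial x^k gives [2/(k+1) if k even, 0 if k odd]. Integrating term-by-term (or equivalently evaluating the antiderivative F(x) = 3*x^4/4 + 8*x^3/3 + 5*x^2 + 4*x at the endpoints):
  F(1) − F(−1) = 149/12 − (-11/12) = 40/3.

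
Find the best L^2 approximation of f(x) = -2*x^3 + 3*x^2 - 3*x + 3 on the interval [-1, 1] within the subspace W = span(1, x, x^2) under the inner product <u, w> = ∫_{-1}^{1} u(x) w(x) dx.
g(x) = 3*x^2 - 21*x/5 + 3

The best approximation g ∈ W is the orthogonal projection of f onto W. Writing g = a_0 + a_1 x + a_2 x^2, the coefficients solve the normal equations G · a = b where
  G_{ij} = <φ_i, φ_j> and b_i = <f, φ_i>, with φ_0 = 1, φ_1 = x, φ_2 = x^2.
G =
  [2, 0, 2/3]
  [0, 2/3, 0]
  [2/3, 0, 2/5],
b = (8, -14/5, 16/5).
Solving gives a_0 = 3, a_1 = -21/5, a_2 = 3, so
  g(x) = 3*x^2 - 21*x/5 + 3.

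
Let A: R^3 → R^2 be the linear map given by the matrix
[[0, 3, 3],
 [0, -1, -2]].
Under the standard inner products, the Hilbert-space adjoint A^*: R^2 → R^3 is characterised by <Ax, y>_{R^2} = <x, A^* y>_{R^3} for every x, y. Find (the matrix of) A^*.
A^* = A^T =
[[0, 0],
 [3, -1],
 [3, -2]]

For real matrices with standard dot products, the defining identity <Ax, y> = <x, A^* y> gives (Ax)^T y = x^T (A^*) y, i.e. x^T A^T y = x^T (A^*) y. Since this holds for all x, y, we must have A^* = A^T. Therefore
A^* =
[[0, 0],
 [3, -1],
 [3, -2]].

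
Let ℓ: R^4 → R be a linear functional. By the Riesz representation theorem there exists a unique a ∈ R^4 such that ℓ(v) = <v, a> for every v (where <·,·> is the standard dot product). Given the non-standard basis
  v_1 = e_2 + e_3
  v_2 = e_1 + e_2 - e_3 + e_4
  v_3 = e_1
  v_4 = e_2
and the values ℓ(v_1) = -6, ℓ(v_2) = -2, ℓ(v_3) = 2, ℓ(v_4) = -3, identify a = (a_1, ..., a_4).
a = (2, -3, -3, -4)

Write a = (a_1, ..., a_4) in the standard basis. For each basis vector v_i, ℓ(v_i) = <v_i, a> is a linear equation in the a_j's. Collect the n equations into a matrix system V a = ℓ, where row i of V is v_i (expressed in the standard basis). Since V is invertible (lower-triangular with 1s on the diagonal, up to permutation), solve by back-substitution:
  V =
[[0, 1, 1, 0],
 [1, 1, -1, 1],
 [1, 0, 0, 0],
 [0, 1, 0, 0]]
  V a = (-6, -2, 2, -3)
Solving gives a = (2, -3, -3, -4).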